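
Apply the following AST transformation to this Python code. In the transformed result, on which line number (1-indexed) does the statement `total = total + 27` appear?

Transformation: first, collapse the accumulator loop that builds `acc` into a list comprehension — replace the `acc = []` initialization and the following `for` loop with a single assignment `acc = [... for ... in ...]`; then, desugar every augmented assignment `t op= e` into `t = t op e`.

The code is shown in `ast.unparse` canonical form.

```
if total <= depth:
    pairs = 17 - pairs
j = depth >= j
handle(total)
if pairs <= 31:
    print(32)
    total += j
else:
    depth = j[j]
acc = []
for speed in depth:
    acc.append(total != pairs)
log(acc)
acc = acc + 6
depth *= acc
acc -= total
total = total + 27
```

15

Transformed code:
if total <= depth:
    pairs = 17 - pairs
j = depth >= j
handle(total)
if pairs <= 31:
    print(32)
    total = total + j
else:
    depth = j[j]
acc = [total != pairs for speed in depth]
log(acc)
acc = acc + 6
depth = depth * acc
acc = acc - total
total = total + 27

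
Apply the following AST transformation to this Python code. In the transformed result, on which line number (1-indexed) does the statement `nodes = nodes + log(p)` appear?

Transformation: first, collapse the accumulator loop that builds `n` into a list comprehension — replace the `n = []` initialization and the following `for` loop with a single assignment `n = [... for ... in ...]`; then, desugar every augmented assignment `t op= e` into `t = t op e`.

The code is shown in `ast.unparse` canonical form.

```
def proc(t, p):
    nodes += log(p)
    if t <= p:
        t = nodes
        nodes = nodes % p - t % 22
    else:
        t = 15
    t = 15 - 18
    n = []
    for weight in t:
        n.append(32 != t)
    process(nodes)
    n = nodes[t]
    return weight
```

Transformed code:
def proc(t, p):
    nodes = nodes + log(p)
    if t <= p:
        t = nodes
        nodes = nodes % p - t % 22
    else:
        t = 15
    t = 15 - 18
    n = [32 != t for weight in t]
    process(nodes)
    n = nodes[t]
    return weight

2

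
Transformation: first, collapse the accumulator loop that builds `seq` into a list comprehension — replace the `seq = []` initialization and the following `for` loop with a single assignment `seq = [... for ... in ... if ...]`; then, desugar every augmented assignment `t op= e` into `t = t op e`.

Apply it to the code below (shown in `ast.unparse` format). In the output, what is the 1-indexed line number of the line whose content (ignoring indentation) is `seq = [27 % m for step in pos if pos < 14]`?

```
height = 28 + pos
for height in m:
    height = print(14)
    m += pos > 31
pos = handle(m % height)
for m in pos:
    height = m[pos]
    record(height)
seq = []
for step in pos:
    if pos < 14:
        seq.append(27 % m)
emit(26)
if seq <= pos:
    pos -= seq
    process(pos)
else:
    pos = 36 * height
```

9

Transformed code:
height = 28 + pos
for height in m:
    height = print(14)
    m = m + (pos > 31)
pos = handle(m % height)
for m in pos:
    height = m[pos]
    record(height)
seq = [27 % m for step in pos if pos < 14]
emit(26)
if seq <= pos:
    pos = pos - seq
    process(pos)
else:
    pos = 36 * height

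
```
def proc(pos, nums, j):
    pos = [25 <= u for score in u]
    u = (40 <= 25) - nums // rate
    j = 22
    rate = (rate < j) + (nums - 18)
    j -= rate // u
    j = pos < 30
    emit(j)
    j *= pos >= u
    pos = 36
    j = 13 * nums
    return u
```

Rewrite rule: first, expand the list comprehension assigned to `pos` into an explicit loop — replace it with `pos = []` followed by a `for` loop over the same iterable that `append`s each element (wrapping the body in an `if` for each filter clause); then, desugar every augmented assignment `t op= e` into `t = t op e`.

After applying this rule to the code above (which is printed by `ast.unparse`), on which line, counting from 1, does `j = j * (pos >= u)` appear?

Transformed code:
def proc(pos, nums, j):
    pos = []
    for score in u:
        pos.append(25 <= u)
    u = (40 <= 25) - nums // rate
    j = 22
    rate = (rate < j) + (nums - 18)
    j = j - rate // u
    j = pos < 30
    emit(j)
    j = j * (pos >= u)
    pos = 36
    j = 13 * nums
    return u

11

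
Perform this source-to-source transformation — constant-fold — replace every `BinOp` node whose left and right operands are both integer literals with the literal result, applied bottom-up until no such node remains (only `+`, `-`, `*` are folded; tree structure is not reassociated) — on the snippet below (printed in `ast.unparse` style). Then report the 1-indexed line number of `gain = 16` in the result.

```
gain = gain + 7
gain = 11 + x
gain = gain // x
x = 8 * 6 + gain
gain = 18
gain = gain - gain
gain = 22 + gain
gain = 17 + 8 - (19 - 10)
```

8

Transformed code:
gain = gain + 7
gain = 11 + x
gain = gain // x
x = 48 + gain
gain = 18
gain = gain - gain
gain = 22 + gain
gain = 16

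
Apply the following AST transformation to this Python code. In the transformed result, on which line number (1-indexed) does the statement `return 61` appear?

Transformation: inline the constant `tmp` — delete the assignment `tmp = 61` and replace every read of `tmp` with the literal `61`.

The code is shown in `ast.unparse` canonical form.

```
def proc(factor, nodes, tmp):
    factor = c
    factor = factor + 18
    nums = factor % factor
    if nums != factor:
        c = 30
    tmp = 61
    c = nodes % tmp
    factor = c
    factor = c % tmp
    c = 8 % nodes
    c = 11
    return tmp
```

Transformed code:
def proc(factor, nodes, tmp):
    factor = c
    factor = factor + 18
    nums = factor % factor
    if nums != factor:
        c = 30
    c = nodes % 61
    factor = c
    factor = c % 61
    c = 8 % nodes
    c = 11
    return 61

12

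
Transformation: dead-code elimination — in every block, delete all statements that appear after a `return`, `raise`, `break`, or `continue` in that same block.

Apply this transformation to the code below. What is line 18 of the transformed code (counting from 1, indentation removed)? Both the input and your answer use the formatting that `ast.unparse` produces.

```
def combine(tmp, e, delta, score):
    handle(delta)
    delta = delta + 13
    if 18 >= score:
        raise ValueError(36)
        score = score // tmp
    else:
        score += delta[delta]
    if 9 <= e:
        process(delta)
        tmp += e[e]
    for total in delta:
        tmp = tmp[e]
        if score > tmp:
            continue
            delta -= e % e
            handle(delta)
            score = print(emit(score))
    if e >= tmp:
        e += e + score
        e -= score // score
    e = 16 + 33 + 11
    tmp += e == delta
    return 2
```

e = 16 + 33 + 11

Transformed code:
def combine(tmp, e, delta, score):
    handle(delta)
    delta = delta + 13
    if 18 >= score:
        raise ValueError(36)
    else:
        score += delta[delta]
    if 9 <= e:
        process(delta)
        tmp += e[e]
    for total in delta:
        tmp = tmp[e]
        if score > tmp:
            continue
    if e >= tmp:
        e += e + score
        e -= score // score
    e = 16 + 33 + 11
    tmp += e == delta
    return 2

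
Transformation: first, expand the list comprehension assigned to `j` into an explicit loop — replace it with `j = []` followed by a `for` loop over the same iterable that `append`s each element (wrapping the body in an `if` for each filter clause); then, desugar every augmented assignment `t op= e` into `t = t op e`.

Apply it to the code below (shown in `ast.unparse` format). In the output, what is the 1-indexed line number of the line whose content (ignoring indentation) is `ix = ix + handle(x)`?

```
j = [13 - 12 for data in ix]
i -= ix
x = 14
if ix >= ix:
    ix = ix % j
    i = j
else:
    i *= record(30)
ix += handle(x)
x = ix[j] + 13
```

11

Transformed code:
j = []
for data in ix:
    j.append(13 - 12)
i = i - ix
x = 14
if ix >= ix:
    ix = ix % j
    i = j
else:
    i = i * record(30)
ix = ix + handle(x)
x = ix[j] + 13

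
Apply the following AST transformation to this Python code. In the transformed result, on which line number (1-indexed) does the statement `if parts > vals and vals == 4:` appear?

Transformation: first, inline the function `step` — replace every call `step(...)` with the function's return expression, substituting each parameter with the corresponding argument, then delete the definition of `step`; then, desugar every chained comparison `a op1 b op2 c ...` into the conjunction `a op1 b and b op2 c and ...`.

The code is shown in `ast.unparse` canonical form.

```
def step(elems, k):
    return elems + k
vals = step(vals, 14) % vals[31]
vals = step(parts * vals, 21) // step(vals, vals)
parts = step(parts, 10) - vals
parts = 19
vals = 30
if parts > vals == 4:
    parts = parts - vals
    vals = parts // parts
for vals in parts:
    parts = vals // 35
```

6

Transformed code:
vals = (vals + 14) % vals[31]
vals = (parts * vals + 21) // (vals + vals)
parts = parts + 10 - vals
parts = 19
vals = 30
if parts > vals and vals == 4:
    parts = parts - vals
    vals = parts // parts
for vals in parts:
    parts = vals // 35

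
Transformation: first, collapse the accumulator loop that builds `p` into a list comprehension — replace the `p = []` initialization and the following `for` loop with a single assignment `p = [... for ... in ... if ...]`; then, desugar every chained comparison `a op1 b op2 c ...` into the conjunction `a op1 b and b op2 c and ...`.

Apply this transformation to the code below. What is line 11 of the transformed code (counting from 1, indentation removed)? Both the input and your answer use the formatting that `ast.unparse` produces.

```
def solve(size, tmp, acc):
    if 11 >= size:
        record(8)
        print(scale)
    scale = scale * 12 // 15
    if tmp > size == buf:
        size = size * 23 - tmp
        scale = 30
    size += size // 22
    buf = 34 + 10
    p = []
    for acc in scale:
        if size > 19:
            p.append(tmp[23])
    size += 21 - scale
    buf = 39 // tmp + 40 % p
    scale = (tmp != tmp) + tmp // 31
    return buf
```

Transformed code:
def solve(size, tmp, acc):
    if 11 >= size:
        record(8)
        print(scale)
    scale = scale * 12 // 15
    if tmp > size and size == buf:
        size = size * 23 - tmp
        scale = 30
    size += size // 22
    buf = 34 + 10
    p = [tmp[23] for acc in scale if size > 19]
    size += 21 - scale
    buf = 39 // tmp + 40 % p
    scale = (tmp != tmp) + tmp // 31
    return buf

p = [tmp[23] for acc in scale if size > 19]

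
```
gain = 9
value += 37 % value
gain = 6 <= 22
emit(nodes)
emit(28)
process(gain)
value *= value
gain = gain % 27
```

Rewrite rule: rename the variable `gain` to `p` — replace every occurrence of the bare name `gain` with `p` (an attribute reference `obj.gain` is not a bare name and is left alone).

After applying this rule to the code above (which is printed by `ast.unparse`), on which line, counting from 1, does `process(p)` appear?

Transformed code:
p = 9
value += 37 % value
p = 6 <= 22
emit(nodes)
emit(28)
process(p)
value *= value
p = p % 27

6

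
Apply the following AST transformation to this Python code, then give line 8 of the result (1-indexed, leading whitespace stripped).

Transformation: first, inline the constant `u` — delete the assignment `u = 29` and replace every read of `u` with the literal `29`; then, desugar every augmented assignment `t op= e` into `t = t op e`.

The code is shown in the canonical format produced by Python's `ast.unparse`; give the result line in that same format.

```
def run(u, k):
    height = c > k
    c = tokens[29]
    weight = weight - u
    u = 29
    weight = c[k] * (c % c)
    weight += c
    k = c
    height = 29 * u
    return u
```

height = 29 * 29

Transformed code:
def run(u, k):
    height = c > k
    c = tokens[29]
    weight = weight - 29
    weight = c[k] * (c % c)
    weight = weight + c
    k = c
    height = 29 * 29
    return 29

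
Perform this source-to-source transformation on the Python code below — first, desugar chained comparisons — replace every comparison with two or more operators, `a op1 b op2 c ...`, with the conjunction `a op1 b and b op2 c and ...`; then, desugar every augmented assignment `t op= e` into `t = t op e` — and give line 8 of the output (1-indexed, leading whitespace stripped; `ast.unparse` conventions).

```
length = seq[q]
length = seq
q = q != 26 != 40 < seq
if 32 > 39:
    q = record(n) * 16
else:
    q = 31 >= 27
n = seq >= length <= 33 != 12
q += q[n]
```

n = seq >= length and length <= 33 and (33 != 12)

Transformed code:
length = seq[q]
length = seq
q = q != 26 and 26 != 40 and (40 < seq)
if 32 > 39:
    q = record(n) * 16
else:
    q = 31 >= 27
n = seq >= length and length <= 33 and (33 != 12)
q = q + q[n]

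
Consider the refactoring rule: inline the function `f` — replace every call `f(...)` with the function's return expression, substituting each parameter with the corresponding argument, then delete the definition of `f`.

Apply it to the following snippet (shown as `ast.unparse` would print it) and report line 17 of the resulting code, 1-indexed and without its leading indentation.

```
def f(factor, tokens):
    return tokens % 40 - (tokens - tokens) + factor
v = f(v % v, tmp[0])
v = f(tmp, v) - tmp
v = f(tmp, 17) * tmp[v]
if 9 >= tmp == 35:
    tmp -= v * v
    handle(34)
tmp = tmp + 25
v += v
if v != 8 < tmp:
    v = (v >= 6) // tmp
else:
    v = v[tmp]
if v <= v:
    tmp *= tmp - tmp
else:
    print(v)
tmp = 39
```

tmp = 39

Transformed code:
v = tmp[0] % 40 - (tmp[0] - tmp[0]) + v % v
v = v % 40 - (v - v) + tmp - tmp
v = (17 % 40 - (17 - 17) + tmp) * tmp[v]
if 9 >= tmp == 35:
    tmp -= v * v
    handle(34)
tmp = tmp + 25
v += v
if v != 8 < tmp:
    v = (v >= 6) // tmp
else:
    v = v[tmp]
if v <= v:
    tmp *= tmp - tmp
else:
    print(v)
tmp = 39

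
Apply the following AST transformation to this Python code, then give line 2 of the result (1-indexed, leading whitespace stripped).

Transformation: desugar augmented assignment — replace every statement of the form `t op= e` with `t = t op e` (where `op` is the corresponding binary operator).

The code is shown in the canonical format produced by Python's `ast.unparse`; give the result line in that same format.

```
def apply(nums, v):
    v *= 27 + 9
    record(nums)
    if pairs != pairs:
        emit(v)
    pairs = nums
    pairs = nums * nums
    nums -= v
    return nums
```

v = v * (27 + 9)

Transformed code:
def apply(nums, v):
    v = v * (27 + 9)
    record(nums)
    if pairs != pairs:
        emit(v)
    pairs = nums
    pairs = nums * nums
    nums = nums - v
    return nums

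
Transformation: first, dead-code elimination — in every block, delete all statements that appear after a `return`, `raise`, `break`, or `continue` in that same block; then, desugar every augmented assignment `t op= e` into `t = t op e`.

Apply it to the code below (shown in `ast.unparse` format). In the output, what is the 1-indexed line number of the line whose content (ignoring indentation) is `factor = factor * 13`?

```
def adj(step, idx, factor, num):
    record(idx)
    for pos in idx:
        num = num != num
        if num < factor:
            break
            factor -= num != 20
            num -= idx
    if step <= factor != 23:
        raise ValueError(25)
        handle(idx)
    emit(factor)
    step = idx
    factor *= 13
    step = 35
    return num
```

11

Transformed code:
def adj(step, idx, factor, num):
    record(idx)
    for pos in idx:
        num = num != num
        if num < factor:
            break
    if step <= factor != 23:
        raise ValueError(25)
    emit(factor)
    step = idx
    factor = factor * 13
    step = 35
    return num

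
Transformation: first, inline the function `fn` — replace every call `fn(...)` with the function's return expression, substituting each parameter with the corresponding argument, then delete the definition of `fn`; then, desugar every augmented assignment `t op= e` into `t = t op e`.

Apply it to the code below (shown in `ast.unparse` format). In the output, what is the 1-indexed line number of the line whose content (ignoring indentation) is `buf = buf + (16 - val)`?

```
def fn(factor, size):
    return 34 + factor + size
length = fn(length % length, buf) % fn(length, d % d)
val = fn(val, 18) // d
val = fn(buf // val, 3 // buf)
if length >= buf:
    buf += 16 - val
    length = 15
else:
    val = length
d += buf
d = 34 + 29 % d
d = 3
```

5

Transformed code:
length = (34 + length % length + buf) % (34 + length + d % d)
val = (34 + val + 18) // d
val = 34 + buf // val + 3 // buf
if length >= buf:
    buf = buf + (16 - val)
    length = 15
else:
    val = length
d = d + buf
d = 34 + 29 % d
d = 3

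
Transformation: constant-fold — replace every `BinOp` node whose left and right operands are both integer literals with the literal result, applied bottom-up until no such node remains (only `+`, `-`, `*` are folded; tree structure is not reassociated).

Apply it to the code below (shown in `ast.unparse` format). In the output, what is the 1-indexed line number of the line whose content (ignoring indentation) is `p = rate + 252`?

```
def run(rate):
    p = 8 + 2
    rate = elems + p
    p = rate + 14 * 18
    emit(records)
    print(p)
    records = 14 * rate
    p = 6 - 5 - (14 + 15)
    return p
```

4

Transformed code:
def run(rate):
    p = 10
    rate = elems + p
    p = rate + 252
    emit(records)
    print(p)
    records = 14 * rate
    p = -28
    return p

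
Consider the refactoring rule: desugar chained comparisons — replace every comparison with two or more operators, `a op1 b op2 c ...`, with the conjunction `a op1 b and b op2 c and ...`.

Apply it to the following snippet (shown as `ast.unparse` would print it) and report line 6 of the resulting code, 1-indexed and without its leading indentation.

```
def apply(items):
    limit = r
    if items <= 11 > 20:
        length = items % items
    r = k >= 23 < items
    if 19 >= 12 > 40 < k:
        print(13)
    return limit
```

if 19 >= 12 and 12 > 40 and (40 < k):

Transformed code:
def apply(items):
    limit = r
    if items <= 11 and 11 > 20:
        length = items % items
    r = k >= 23 and 23 < items
    if 19 >= 12 and 12 > 40 and (40 < k):
        print(13)
    return limit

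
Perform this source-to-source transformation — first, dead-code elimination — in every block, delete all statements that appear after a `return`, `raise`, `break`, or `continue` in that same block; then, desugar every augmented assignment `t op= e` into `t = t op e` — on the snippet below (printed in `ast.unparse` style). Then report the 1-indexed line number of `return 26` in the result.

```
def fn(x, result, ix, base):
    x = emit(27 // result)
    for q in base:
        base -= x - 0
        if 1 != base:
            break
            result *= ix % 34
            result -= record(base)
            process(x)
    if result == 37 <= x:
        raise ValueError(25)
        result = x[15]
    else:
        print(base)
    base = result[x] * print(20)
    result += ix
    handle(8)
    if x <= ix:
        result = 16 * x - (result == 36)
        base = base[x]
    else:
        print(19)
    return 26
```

19

Transformed code:
def fn(x, result, ix, base):
    x = emit(27 // result)
    for q in base:
        base = base - (x - 0)
        if 1 != base:
            break
    if result == 37 <= x:
        raise ValueError(25)
    else:
        print(base)
    base = result[x] * print(20)
    result = result + ix
    handle(8)
    if x <= ix:
        result = 16 * x - (result == 36)
        base = base[x]
    else:
        print(19)
    return 26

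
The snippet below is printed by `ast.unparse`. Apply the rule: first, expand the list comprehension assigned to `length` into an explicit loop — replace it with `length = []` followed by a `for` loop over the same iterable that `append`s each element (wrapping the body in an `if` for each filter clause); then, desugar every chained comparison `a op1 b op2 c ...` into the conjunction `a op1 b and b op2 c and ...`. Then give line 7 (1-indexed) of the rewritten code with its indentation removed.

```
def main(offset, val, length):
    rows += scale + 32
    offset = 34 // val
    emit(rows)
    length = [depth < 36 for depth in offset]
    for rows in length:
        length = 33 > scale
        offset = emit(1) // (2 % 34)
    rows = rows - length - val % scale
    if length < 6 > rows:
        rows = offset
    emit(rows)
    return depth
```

Transformed code:
def main(offset, val, length):
    rows += scale + 32
    offset = 34 // val
    emit(rows)
    length = []
    for depth in offset:
        length.append(depth < 36)
    for rows in length:
        length = 33 > scale
        offset = emit(1) // (2 % 34)
    rows = rows - length - val % scale
    if length < 6 and 6 > rows:
        rows = offset
    emit(rows)
    return depth

length.append(depth < 36)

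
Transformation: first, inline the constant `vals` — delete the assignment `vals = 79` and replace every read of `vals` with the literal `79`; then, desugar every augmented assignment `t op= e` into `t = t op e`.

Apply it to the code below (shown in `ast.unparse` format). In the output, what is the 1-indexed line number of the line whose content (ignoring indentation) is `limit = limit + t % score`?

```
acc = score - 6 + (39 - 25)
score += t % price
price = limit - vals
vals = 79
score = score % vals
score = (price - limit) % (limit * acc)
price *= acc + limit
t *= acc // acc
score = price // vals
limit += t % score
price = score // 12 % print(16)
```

9

Transformed code:
acc = score - 6 + (39 - 25)
score = score + t % price
price = limit - 79
score = score % 79
score = (price - limit) % (limit * acc)
price = price * (acc + limit)
t = t * (acc // acc)
score = price // 79
limit = limit + t % score
price = score // 12 % print(16)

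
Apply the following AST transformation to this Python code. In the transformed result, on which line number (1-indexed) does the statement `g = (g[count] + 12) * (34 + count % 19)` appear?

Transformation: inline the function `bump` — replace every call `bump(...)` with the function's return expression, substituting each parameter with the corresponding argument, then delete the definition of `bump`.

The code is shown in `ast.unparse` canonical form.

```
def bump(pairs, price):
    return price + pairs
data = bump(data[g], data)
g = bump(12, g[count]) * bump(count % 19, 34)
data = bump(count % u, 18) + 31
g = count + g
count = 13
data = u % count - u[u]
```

2

Transformed code:
data = data + data[g]
g = (g[count] + 12) * (34 + count % 19)
data = 18 + count % u + 31
g = count + g
count = 13
data = u % count - u[u]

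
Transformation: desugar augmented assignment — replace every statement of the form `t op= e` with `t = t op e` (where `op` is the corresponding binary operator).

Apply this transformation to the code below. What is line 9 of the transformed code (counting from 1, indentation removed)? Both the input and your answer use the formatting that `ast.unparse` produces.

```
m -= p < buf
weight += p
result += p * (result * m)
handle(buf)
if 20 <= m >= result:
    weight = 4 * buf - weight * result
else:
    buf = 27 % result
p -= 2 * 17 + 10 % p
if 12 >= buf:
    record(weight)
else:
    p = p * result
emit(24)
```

p = p - (2 * 17 + 10 % p)

Transformed code:
m = m - (p < buf)
weight = weight + p
result = result + p * (result * m)
handle(buf)
if 20 <= m >= result:
    weight = 4 * buf - weight * result
else:
    buf = 27 % result
p = p - (2 * 17 + 10 % p)
if 12 >= buf:
    record(weight)
else:
    p = p * result
emit(24)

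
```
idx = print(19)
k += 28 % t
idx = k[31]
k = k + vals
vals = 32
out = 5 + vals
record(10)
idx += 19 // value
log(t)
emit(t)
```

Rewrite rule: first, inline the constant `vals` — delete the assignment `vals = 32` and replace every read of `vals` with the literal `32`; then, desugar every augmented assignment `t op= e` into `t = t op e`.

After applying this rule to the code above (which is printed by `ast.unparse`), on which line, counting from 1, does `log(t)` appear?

Transformed code:
idx = print(19)
k = k + 28 % t
idx = k[31]
k = k + 32
out = 5 + 32
record(10)
idx = idx + 19 // value
log(t)
emit(t)

8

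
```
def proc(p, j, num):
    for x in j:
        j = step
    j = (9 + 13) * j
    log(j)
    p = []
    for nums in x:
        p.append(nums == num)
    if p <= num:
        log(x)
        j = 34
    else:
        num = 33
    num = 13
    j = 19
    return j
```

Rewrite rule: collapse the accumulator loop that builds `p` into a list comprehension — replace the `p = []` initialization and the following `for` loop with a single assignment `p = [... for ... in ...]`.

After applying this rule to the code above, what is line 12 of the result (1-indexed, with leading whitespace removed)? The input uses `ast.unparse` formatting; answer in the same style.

Transformed code:
def proc(p, j, num):
    for x in j:
        j = step
    j = (9 + 13) * j
    log(j)
    p = [nums == num for nums in x]
    if p <= num:
        log(x)
        j = 34
    else:
        num = 33
    num = 13
    j = 19
    return j

num = 13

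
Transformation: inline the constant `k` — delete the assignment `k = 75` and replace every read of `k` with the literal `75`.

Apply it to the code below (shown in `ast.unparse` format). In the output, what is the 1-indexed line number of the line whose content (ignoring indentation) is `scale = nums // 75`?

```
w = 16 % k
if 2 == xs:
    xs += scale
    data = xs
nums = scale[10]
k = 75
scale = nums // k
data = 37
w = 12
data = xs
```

6

Transformed code:
w = 16 % 75
if 2 == xs:
    xs += scale
    data = xs
nums = scale[10]
scale = nums // 75
data = 37
w = 12
data = xs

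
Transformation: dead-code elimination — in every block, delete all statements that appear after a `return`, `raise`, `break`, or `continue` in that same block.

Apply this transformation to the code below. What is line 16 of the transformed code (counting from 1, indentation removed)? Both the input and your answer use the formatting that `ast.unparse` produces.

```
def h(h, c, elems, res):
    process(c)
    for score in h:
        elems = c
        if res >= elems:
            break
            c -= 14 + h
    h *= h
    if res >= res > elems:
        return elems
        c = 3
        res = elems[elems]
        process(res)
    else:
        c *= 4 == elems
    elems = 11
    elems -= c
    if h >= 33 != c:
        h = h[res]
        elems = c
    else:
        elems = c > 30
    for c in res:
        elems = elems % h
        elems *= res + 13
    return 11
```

elems = c

Transformed code:
def h(h, c, elems, res):
    process(c)
    for score in h:
        elems = c
        if res >= elems:
            break
    h *= h
    if res >= res > elems:
        return elems
    else:
        c *= 4 == elems
    elems = 11
    elems -= c
    if h >= 33 != c:
        h = h[res]
        elems = c
    else:
        elems = c > 30
    for c in res:
        elems = elems % h
        elems *= res + 13
    return 11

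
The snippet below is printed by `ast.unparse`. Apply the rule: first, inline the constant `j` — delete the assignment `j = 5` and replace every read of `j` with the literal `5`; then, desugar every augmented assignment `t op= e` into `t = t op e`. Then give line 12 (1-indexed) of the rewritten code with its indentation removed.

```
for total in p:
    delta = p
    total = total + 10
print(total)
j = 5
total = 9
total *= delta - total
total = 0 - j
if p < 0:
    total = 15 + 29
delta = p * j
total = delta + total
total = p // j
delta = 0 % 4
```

Transformed code:
for total in p:
    delta = p
    total = total + 10
print(total)
total = 9
total = total * (delta - total)
total = 0 - 5
if p < 0:
    total = 15 + 29
delta = p * 5
total = delta + total
total = p // 5
delta = 0 % 4

total = p // 5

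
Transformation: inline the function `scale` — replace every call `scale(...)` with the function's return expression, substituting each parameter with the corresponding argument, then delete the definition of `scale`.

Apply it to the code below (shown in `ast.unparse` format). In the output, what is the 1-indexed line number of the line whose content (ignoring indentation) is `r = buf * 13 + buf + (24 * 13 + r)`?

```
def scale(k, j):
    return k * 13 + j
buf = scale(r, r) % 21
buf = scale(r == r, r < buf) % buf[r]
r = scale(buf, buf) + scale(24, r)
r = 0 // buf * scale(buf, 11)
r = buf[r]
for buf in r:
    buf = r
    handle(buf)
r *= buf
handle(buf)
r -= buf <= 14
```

3

Transformed code:
buf = (r * 13 + r) % 21
buf = ((r == r) * 13 + (r < buf)) % buf[r]
r = buf * 13 + buf + (24 * 13 + r)
r = 0 // buf * (buf * 13 + 11)
r = buf[r]
for buf in r:
    buf = r
    handle(buf)
r *= buf
handle(buf)
r -= buf <= 14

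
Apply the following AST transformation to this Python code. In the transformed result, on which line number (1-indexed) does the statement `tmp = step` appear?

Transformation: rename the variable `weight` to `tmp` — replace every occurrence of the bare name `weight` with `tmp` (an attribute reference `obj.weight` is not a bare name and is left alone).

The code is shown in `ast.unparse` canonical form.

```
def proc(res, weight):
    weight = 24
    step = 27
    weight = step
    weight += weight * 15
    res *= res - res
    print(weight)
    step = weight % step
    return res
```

4

Transformed code:
def proc(res, tmp):
    tmp = 24
    step = 27
    tmp = step
    tmp += tmp * 15
    res *= res - res
    print(tmp)
    step = tmp % step
    return res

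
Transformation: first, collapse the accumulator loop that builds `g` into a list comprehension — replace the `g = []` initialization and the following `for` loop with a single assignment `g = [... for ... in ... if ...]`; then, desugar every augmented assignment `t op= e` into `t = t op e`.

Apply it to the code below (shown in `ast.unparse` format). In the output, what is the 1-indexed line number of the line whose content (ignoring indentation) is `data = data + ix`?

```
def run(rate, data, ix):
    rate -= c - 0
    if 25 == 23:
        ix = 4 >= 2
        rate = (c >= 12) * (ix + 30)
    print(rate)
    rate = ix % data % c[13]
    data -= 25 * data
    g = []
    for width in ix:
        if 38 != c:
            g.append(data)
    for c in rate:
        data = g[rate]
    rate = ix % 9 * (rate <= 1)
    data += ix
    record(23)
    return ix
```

Transformed code:
def run(rate, data, ix):
    rate = rate - (c - 0)
    if 25 == 23:
        ix = 4 >= 2
        rate = (c >= 12) * (ix + 30)
    print(rate)
    rate = ix % data % c[13]
    data = data - 25 * data
    g = [data for width in ix if 38 != c]
    for c in rate:
        data = g[rate]
    rate = ix % 9 * (rate <= 1)
    data = data + ix
    record(23)
    return ix

13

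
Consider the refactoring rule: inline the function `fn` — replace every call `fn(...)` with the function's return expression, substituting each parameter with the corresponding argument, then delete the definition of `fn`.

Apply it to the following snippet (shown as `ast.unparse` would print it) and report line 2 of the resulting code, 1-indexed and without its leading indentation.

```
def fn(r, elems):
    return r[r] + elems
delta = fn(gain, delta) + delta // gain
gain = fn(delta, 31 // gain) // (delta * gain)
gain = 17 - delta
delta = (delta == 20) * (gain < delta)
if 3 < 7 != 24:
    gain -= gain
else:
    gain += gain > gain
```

gain = (delta[delta] + 31 // gain) // (delta * gain)

Transformed code:
delta = gain[gain] + delta + delta // gain
gain = (delta[delta] + 31 // gain) // (delta * gain)
gain = 17 - delta
delta = (delta == 20) * (gain < delta)
if 3 < 7 != 24:
    gain -= gain
else:
    gain += gain > gain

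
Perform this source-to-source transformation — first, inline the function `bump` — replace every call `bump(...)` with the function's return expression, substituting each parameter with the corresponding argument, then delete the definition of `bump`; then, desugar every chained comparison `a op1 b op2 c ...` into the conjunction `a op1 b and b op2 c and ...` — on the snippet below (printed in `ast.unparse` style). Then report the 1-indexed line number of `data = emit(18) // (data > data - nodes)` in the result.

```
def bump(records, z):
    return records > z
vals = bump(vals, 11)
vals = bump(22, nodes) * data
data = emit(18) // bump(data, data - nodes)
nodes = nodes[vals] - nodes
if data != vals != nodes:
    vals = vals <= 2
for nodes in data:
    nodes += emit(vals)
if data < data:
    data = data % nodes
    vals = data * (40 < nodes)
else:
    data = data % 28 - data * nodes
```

3

Transformed code:
vals = vals > 11
vals = (22 > nodes) * data
data = emit(18) // (data > data - nodes)
nodes = nodes[vals] - nodes
if data != vals and vals != nodes:
    vals = vals <= 2
for nodes in data:
    nodes += emit(vals)
if data < data:
    data = data % nodes
    vals = data * (40 < nodes)
else:
    data = data % 28 - data * nodes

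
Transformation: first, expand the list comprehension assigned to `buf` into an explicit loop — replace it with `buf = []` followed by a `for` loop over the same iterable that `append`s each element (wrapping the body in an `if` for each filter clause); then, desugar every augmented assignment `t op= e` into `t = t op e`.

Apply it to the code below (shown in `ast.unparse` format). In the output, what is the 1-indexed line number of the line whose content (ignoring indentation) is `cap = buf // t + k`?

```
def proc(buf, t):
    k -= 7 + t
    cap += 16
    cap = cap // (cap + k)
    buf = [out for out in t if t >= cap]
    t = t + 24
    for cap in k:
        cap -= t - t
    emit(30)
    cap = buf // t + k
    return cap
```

13

Transformed code:
def proc(buf, t):
    k = k - (7 + t)
    cap = cap + 16
    cap = cap // (cap + k)
    buf = []
    for out in t:
        if t >= cap:
            buf.append(out)
    t = t + 24
    for cap in k:
        cap = cap - (t - t)
    emit(30)
    cap = buf // t + k
    return cap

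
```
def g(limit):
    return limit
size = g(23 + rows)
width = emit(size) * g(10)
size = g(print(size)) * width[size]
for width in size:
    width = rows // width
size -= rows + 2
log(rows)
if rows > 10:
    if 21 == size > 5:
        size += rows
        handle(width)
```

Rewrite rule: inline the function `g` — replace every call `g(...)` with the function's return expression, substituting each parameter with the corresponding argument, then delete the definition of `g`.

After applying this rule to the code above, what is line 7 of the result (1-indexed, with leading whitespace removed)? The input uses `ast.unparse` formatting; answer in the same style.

log(rows)

Transformed code:
size = 23 + rows
width = emit(size) * 10
size = print(size) * width[size]
for width in size:
    width = rows // width
size -= rows + 2
log(rows)
if rows > 10:
    if 21 == size > 5:
        size += rows
        handle(width)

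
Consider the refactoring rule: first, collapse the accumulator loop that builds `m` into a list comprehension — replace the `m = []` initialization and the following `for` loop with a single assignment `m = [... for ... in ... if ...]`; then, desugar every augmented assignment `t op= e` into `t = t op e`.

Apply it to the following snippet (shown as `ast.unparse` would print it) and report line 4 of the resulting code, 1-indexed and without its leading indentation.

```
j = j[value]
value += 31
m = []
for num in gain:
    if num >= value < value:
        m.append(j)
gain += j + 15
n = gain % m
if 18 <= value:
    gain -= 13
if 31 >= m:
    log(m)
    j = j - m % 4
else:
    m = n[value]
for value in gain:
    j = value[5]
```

gain = gain + (j + 15)

Transformed code:
j = j[value]
value = value + 31
m = [j for num in gain if num >= value < value]
gain = gain + (j + 15)
n = gain % m
if 18 <= value:
    gain = gain - 13
if 31 >= m:
    log(m)
    j = j - m % 4
else:
    m = n[value]
for value in gain:
    j = value[5]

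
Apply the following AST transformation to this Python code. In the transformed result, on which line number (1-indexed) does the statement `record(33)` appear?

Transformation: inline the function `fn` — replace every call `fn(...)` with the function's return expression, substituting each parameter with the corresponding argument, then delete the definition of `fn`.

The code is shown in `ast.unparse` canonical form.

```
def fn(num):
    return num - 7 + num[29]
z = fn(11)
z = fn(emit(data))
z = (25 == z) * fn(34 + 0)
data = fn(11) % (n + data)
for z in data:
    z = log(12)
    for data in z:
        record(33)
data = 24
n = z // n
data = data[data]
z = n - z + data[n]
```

8

Transformed code:
z = 11 - 7 + 11[29]
z = emit(data) - 7 + emit(data)[29]
z = (25 == z) * (34 + 0 - 7 + (34 + 0)[29])
data = (11 - 7 + 11[29]) % (n + data)
for z in data:
    z = log(12)
    for data in z:
        record(33)
data = 24
n = z // n
data = data[data]
z = n - z + data[n]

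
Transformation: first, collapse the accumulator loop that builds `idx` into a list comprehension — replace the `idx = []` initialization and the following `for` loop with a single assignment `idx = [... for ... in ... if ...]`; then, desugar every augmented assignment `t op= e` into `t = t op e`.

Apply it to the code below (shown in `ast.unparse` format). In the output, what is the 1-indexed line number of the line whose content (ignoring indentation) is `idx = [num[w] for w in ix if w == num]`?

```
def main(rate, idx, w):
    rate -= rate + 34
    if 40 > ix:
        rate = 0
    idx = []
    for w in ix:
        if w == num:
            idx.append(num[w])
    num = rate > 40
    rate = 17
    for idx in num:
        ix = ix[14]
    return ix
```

5

Transformed code:
def main(rate, idx, w):
    rate = rate - (rate + 34)
    if 40 > ix:
        rate = 0
    idx = [num[w] for w in ix if w == num]
    num = rate > 40
    rate = 17
    for idx in num:
        ix = ix[14]
    return ix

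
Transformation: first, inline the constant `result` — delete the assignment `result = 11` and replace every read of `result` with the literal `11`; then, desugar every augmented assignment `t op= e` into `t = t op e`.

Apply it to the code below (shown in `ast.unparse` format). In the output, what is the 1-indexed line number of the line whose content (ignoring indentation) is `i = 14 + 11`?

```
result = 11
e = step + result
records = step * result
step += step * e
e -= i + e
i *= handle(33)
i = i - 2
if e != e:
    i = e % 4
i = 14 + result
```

9

Transformed code:
e = step + 11
records = step * 11
step = step + step * e
e = e - (i + e)
i = i * handle(33)
i = i - 2
if e != e:
    i = e % 4
i = 14 + 11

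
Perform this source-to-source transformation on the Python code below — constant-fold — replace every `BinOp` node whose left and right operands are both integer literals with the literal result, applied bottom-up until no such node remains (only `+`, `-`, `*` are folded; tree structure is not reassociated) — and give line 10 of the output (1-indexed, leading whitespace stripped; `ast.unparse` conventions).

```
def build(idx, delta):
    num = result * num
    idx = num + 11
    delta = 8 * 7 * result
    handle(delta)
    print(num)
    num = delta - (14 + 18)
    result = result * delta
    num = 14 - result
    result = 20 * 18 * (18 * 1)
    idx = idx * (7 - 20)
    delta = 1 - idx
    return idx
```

Transformed code:
def build(idx, delta):
    num = result * num
    idx = num + 11
    delta = 56 * result
    handle(delta)
    print(num)
    num = delta - 32
    result = result * delta
    num = 14 - result
    result = 6480
    idx = idx * -13
    delta = 1 - idx
    return idx

result = 6480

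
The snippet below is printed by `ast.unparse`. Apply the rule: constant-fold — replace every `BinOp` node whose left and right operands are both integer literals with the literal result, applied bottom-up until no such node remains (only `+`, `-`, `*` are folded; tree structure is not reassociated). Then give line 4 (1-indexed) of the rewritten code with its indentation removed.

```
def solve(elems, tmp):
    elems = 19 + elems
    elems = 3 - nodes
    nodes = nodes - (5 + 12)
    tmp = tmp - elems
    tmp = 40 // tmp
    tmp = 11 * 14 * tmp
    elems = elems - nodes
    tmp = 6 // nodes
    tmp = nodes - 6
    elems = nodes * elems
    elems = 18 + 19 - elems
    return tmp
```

nodes = nodes - 17

Transformed code:
def solve(elems, tmp):
    elems = 19 + elems
    elems = 3 - nodes
    nodes = nodes - 17
    tmp = tmp - elems
    tmp = 40 // tmp
    tmp = 154 * tmp
    elems = elems - nodes
    tmp = 6 // nodes
    tmp = nodes - 6
    elems = nodes * elems
    elems = 37 - elems
    return tmp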